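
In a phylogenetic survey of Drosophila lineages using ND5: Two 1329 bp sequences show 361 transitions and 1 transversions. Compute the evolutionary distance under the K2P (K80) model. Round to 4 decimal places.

P = 361/1329 ≈ 0.271633 and Q = 1/1329 ≈ 0.000752.
Under the Kimura two-parameter model, d = −½ ln(1 − 2P − Q) − ¼ ln(1 − 2Q).
1 − 2P − Q = 0.455982, giving −½ ln(0.455982) = 0.392651.
1 − 2Q = 0.998496, giving −¼ ln(0.998496) = 0.000376.
d = 0.392651 + 0.000376 = 0.393027.

0.3930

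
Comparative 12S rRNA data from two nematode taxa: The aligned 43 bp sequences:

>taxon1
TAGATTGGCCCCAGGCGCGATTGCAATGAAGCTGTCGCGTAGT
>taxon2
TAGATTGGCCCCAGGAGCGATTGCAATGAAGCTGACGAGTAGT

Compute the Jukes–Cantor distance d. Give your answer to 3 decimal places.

The sequences differ at 3 of 43 sites (16, 35, 38), so p = 3/43 ≈ 0.069767.
d = −(3/4) ln(1 − 4p/3) = −0.75 ln(1 − 0.093023) = −0.75 ln(0.906977)
  = −0.75 × (-0.097638) = 0.073229 substitutions/site.

0.073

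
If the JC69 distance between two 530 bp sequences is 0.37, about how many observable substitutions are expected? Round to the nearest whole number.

155

Invert JC69: p = (3/4)(1 − e^(−4d/3)) = 0.75 × (1 − e^(-0.493333)) = 0.75 × (1 − 0.610588) = 0.292059.
Expected differing sites = pL ≈ 0.292059 × 530 = 154.79127 ≈ 155.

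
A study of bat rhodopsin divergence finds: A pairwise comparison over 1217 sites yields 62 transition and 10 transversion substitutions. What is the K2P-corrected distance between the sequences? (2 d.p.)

P = 62/1217 ≈ 0.050945 and Q = 10/1217 ≈ 0.008217.
Under the Kimura two-parameter model, d = −½ ln(1 − 2P − Q) − ¼ ln(1 − 2Q).
1 − 2P − Q = 0.889893, giving −½ ln(0.889893) = 0.058327.
1 − 2Q = 0.983566, giving −¼ ln(0.983566) = 0.004143.
d = 0.058327 + 0.004143 = 0.062470.

0.06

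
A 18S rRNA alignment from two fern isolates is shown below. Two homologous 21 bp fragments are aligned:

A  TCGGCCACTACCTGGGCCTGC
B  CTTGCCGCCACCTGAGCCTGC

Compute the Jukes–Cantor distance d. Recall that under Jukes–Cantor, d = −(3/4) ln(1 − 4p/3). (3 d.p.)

The sequences differ at 6 of 21 sites (1, 2, 3, 7, 9, 15), so p = 6/21 ≈ 0.285714.
d = −(3/4) ln(1 − 4p/3) = −0.75 ln(1 − 0.380952) = −0.75 ln(0.619048)
  = −0.75 × (-0.479572) = 0.359679 substitutions/site.

0.360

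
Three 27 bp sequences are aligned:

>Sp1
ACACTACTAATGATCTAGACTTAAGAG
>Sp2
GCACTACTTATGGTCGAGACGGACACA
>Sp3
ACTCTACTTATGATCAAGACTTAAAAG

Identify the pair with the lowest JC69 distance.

Sp1–Sp2: 10/27 differ, p = 0.370, d = 0.511.
Sp1–Sp3: 4/27 differ, p = 0.148, d = 0.165.
Sp2–Sp3: 9/27 differ, p = 0.333, d = 0.441.
The smallest distance is between Sp1 and Sp3.

Sp1 and Sp3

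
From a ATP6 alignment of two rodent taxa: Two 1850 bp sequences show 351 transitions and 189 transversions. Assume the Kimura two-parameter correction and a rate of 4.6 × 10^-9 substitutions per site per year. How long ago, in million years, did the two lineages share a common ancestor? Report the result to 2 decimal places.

41.92

P = 351/1850 ≈ 0.18973 and Q = 189/1850 ≈ 0.102162.
Under the Kimura two-parameter model, d = −½ ln(1 − 2P − Q) − ¼ ln(1 − 2Q).
1 − 2P − Q = 0.518378, giving −½ ln(0.518378) = 0.328525.
1 − 2Q = 0.795676, giving −¼ ln(0.795676) = 0.057141.
d = 0.328525 + 0.057141 = 0.385666.
Under a molecular clock d = 2μt, so t = d/(2μ) = 0.385666 / (2 × 4.6 × 10^-9) = 41.92 million years.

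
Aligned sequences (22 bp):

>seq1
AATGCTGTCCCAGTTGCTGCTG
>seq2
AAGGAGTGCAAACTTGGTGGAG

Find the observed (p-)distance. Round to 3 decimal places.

The sequences differ at 11 of 22 positions.
p = 11/22 = 0.500.

0.500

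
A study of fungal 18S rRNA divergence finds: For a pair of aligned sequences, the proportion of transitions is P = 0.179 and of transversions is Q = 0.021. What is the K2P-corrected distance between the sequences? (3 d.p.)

0.249

Under the Kimura two-parameter model, d = −½ ln(1 − 2P − Q) − ¼ ln(1 − 2Q).
1 − 2P − Q = 0.621, giving −½ ln(0.621) = 0.238212.
1 − 2Q = 0.958, giving −¼ ln(0.958) = 0.010727.
d = 0.238212 + 0.010727 = 0.248939.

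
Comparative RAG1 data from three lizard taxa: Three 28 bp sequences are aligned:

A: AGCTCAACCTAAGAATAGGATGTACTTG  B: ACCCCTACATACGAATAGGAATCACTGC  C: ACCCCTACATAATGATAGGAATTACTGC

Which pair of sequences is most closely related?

B and C

A–B: 10/28 differ, p = 0.357, d = 0.485.
A–C: 10/28 differ, p = 0.357, d = 0.485.
B–C: 4/28 differ, p = 0.143, d = 0.158.
The smallest distance is between B and C.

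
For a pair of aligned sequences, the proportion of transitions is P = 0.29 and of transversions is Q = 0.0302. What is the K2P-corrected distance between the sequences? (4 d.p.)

0.4866

Under the Kimura two-parameter model, d = −½ ln(1 − 2P − Q) − ¼ ln(1 − 2Q).
1 − 2P − Q = 0.3898, giving −½ ln(0.3898) = 0.471061.
1 − 2Q = 0.9396, giving −¼ ln(0.9396) = 0.015575.
d = 0.471061 + 0.015575 = 0.486636.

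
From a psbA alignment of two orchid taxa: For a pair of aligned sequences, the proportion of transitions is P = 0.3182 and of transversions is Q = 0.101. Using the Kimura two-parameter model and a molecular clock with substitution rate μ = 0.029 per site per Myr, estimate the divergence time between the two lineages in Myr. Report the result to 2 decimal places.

Under the Kimura two-parameter model, d = −½ ln(1 − 2P − Q) − ¼ ln(1 − 2Q).
1 − 2P − Q = 0.2626, giving −½ ln(0.2626) = 0.668562.
1 − 2Q = 0.798, giving −¼ ln(0.798) = 0.056412.
d = 0.668562 + 0.056412 = 0.724974.
Under a molecular clock d = 2μt, so t = d/(2μ) = 0.724974 / (2 × 0.029) = 12.50 Myr.

12.50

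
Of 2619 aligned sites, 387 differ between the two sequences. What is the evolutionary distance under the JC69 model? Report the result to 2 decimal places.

0.16

p = 387/2619 ≈ 0.147766.
d = −(3/4) ln(1 − 4p/3) = −0.75 ln(1 − 0.197021) = −0.75 ln(0.802979)
  = −0.75 × (-0.219427) = 0.164570 substitutions/site.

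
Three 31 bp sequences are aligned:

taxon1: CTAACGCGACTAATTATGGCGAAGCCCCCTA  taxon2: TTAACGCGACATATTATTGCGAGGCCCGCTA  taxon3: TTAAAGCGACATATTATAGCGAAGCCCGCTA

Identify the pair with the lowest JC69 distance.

taxon2 and taxon3

taxon1–taxon2: 6/31 differ, p = 0.194, d = 0.224.
taxon1–taxon3: 6/31 differ, p = 0.194, d = 0.224.
taxon2–taxon3: 3/31 differ, p = 0.097, d = 0.104.
The smallest distance is between taxon2 and taxon3.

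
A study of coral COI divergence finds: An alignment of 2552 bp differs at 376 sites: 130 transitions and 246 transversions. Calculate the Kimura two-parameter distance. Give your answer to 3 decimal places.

0.164

P = 130/2552 ≈ 0.05094 and Q = 246/2552 ≈ 0.096395.
Under the Kimura two-parameter model, d = −½ ln(1 − 2P − Q) − ¼ ln(1 − 2Q).
1 − 2P − Q = 0.801725, giving −½ ln(0.801725) = 0.110495.
1 − 2Q = 0.80721, giving −¼ ln(0.80721) = 0.053543.
d = 0.110495 + 0.053543 = 0.164038.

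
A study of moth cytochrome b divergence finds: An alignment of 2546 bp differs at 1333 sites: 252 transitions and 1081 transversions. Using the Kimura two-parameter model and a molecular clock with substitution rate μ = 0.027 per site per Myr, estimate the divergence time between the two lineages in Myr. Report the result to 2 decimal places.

P = 252/2546 ≈ 0.098979 and Q = 1081/2546 ≈ 0.424588.
Under the Kimura two-parameter model, d = −½ ln(1 − 2P − Q) − ¼ ln(1 − 2Q).
1 − 2P − Q = 0.377454, giving −½ ln(0.377454) = 0.487153.
1 − 2Q = 0.150824, giving −¼ ln(0.150824) = 0.472910.
d = 0.487153 + 0.472910 = 0.960063.
Under a molecular clock d = 2μt, so t = d/(2μ) = 0.960063 / (2 × 0.027) = 17.78 Myr.

17.78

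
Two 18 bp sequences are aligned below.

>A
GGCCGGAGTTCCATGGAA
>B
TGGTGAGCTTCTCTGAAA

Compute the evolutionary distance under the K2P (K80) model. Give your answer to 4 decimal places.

Of 18 sites, 5 differences are transitions and 4 are transversions, so P = 5/18 ≈ 0.277778 and Q = 4/18 ≈ 0.222222.
Under the Kimura two-parameter model, d = −½ ln(1 − 2P − Q) − ¼ ln(1 − 2Q).
1 − 2P − Q = 0.222222, giving −½ ln(0.222222) = 0.752039.
1 − 2Q = 0.555556, giving −¼ ln(0.555556) = 0.146946.
d = 0.752039 + 0.146946 = 0.898985.

0.8990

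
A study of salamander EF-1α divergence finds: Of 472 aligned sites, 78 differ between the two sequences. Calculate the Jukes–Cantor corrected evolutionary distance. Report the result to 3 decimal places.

p = 78/472 ≈ 0.165254.
d = −(3/4) ln(1 − 4p/3) = −0.75 ln(1 − 0.220339) = −0.75 ln(0.779661)
  = −0.75 × (-0.248896) = 0.186672 substitutions/site.

0.187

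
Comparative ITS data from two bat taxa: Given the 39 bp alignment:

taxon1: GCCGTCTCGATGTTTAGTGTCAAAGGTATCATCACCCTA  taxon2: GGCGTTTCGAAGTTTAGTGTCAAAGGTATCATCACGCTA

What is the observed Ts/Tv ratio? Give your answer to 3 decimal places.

Transitions are A↔G and C↔T; transversions are all other mismatches.
Transitions: 1. Transversions: 3.
R = 1/3 = 0.333333… ≈ 0.333 (to 3 d.p.).

0.333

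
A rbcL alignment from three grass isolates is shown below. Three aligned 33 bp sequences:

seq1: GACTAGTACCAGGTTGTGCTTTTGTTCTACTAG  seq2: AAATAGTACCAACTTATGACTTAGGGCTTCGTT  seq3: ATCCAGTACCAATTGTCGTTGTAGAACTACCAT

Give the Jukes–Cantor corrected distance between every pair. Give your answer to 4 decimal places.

seq1–seq2: 14/33 sites differ → p ≈ 0.424242, d = −0.75 ln(1 − 0.565656) = 0.625439 ≈ 0.6254.
seq1–seq3: 15/33 sites differ → p ≈ 0.454545, d = −0.75 ln(1 − 0.60606) = 0.698667 ≈ 0.6987.
seq2–seq3: 15/33 sites differ → p ≈ 0.454545, d = −0.75 ln(1 − 0.60606) = 0.698667 ≈ 0.6987.

d(seq1,seq2) = 0.6254, d(seq1,seq3) = 0.6987, d(seq2,seq3) = 0.6987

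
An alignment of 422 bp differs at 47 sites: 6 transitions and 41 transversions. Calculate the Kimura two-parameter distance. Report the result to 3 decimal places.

P = 6/422 ≈ 0.014218 and Q = 41/422 ≈ 0.097156.
Under the Kimura two-parameter model, d = −½ ln(1 − 2P − Q) − ¼ ln(1 − 2Q).
1 − 2P − Q = 0.874408, giving −½ ln(0.874408) = 0.067104.
1 − 2Q = 0.805688, giving −¼ ln(0.805688) = 0.054015.
d = 0.067104 + 0.054015 = 0.121119.

0.121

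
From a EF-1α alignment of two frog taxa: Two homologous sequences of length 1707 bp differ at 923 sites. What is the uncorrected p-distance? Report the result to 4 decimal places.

p = 923/1707 = 0.540714… ≈ 0.5407 (to 4 d.p.).

0.5407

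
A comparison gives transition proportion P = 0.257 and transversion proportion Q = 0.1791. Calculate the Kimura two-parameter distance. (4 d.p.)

Under the Kimura two-parameter model, d = −½ ln(1 − 2P − Q) − ¼ ln(1 − 2Q).
1 − 2P − Q = 0.3069, giving −½ ln(0.3069) = 0.590617.
1 − 2Q = 0.6418, giving −¼ ln(0.6418) = 0.110870.
d = 0.590617 + 0.110870 = 0.701487.

0.7015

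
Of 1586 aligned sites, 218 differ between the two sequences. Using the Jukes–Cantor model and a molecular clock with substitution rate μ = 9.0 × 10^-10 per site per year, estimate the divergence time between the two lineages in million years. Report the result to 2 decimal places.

84.35

p = 218/1586 ≈ 0.137453.
d = −(3/4) ln(1 − 4p/3) = −0.75 ln(1 − 0.183271) = −0.75 ln(0.816729)
  = −0.75 × (-0.202448) = 0.151836 substitutions/site.
Under a molecular clock d = 2μt, so t = d/(2μ) = 0.151836 / (2 × 9.0 × 10^-10) = 84.35 million years.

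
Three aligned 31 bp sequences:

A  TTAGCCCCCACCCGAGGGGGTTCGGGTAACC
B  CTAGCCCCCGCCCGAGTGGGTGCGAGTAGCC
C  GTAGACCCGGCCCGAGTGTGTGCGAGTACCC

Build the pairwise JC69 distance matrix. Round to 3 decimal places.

d(A,B) = 0.224, d(A,C) = 0.367, d(B,C) = 0.182

A–B: 6/31 sites differ → p ≈ 0.193548, d = −0.75 ln(1 − 0.258064) = 0.223869 ≈ 0.224.
A–C: 9/31 sites differ → p ≈ 0.290323, d = −0.75 ln(1 − 0.387097) = 0.367161 ≈ 0.367.
B–C: 5/31 sites differ → p ≈ 0.16129, d = −0.75 ln(1 − 0.215053) = 0.181604 ≈ 0.182.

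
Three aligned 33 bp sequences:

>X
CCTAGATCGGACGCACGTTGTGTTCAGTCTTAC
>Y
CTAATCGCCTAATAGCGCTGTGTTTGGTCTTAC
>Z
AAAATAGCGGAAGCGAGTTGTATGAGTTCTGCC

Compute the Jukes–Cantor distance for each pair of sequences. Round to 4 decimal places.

X–Y: 14/33 sites differ → p ≈ 0.424242, d = −0.75 ln(1 − 0.565656) = 0.625439 ≈ 0.6254.
X–Z: 15/33 sites differ → p ≈ 0.454545, d = −0.75 ln(1 − 0.60606) = 0.698667 ≈ 0.6987.
Y–Z: 15/33 sites differ → p ≈ 0.454545, d = −0.75 ln(1 − 0.60606) = 0.698667 ≈ 0.6987.

d(X,Y) = 0.6254, d(X,Z) = 0.6987, d(Y,Z) = 0.6987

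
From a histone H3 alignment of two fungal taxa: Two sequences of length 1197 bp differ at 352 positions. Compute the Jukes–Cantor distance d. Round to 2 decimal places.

0.37

p = 352/1197 ≈ 0.294069.
d = −(3/4) ln(1 − 4p/3) = −0.75 ln(1 − 0.392092) = −0.75 ln(0.607908)
  = −0.75 × (-0.497732) = 0.373299 substitutions/site.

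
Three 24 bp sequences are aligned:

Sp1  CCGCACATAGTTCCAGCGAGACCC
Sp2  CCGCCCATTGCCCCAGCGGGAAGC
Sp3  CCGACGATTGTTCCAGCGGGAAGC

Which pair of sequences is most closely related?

Sp1–Sp2: 7/24 differ, p = 0.292, d = 0.369.
Sp1–Sp3: 7/24 differ, p = 0.292, d = 0.369.
Sp2–Sp3: 4/24 differ, p = 0.167, d = 0.188.
The smallest distance is between Sp2 and Sp3.

Sp2 and Sp3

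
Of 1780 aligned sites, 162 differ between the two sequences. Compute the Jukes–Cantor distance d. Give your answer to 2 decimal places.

0.10

p = 162/1780 ≈ 0.091011.
d = −(3/4) ln(1 − 4p/3) = −0.75 ln(1 − 0.121348) = −0.75 ln(0.878652)
  = −0.75 × (-0.129366) = 0.097025 substitutions/site.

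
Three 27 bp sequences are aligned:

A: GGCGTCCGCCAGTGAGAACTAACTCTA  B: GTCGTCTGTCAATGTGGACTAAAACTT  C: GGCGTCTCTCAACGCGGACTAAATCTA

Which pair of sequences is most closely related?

B and C

A–B: 9/27 differ, p = 0.333, d = 0.441.
A–C: 8/27 differ, p = 0.296, d = 0.377.
B–C: 6/27 differ, p = 0.222, d = 0.264.
The smallest distance is between B and C.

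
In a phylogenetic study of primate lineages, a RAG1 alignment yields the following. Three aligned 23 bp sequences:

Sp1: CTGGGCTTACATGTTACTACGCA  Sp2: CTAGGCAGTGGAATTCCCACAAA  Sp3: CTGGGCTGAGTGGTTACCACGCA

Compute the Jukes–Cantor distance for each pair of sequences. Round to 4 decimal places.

Sp1–Sp2: 12/23 sites differ → p ≈ 0.521739, d = −0.75 ln(1 − 0.695652) = 0.892188 ≈ 0.8922.
Sp1–Sp3: 5/23 sites differ → p ≈ 0.217391, d = −0.75 ln(1 − 0.289855) = 0.256715 ≈ 0.2567.
Sp2–Sp3: 9/23 sites differ → p ≈ 0.391304, d = −0.75 ln(1 − 0.521739) = 0.553199 ≈ 0.5532.

d(Sp1,Sp2) = 0.8922, d(Sp1,Sp3) = 0.2567, d(Sp2,Sp3) = 0.5532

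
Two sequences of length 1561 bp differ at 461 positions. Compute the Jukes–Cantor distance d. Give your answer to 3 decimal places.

p = 461/1561 ≈ 0.295324.
d = −(3/4) ln(1 − 4p/3) = −0.75 ln(1 − 0.393765) = −0.75 ln(0.606235)
  = −0.75 × (-0.500488) = 0.375366 substitutions/site.

0.375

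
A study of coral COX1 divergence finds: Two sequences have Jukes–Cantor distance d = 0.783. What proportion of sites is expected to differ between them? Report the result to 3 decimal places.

p = (3/4)(1 − e^(−4d/3)) = 0.75 × (1 − e^(-1.044)) = 0.75 × (1 − 0.352044) = 0.485967.

0.486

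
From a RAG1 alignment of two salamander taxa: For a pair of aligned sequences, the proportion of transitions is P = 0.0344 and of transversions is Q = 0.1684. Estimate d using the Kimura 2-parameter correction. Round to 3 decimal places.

Under the Kimura two-parameter model, d = −½ ln(1 − 2P − Q) − ¼ ln(1 − 2Q).
1 − 2P − Q = 0.7628, giving −½ ln(0.7628) = 0.135380.
1 − 2Q = 0.6632, giving −¼ ln(0.6632) = 0.102670.
d = 0.135380 + 0.102670 = 0.238050.

0.238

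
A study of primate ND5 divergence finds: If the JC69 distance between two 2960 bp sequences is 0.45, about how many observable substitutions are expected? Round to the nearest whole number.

Invert JC69: p = (3/4)(1 − e^(−4d/3)) = 0.75 × (1 − e^(-0.6)) = 0.75 × (1 − 0.548812) = 0.338391.
Expected differing sites = pL ≈ 0.338391 × 2960 = 1001.63736 ≈ 1002.

1002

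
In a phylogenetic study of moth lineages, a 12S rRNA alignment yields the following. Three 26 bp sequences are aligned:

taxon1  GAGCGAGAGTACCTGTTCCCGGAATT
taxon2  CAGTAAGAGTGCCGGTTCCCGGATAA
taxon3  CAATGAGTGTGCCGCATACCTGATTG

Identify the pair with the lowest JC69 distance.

taxon1 and taxon2

taxon1–taxon2: 8/26 differ, p = 0.308, d = 0.396.
taxon1–taxon3: 12/26 differ, p = 0.462, d = 0.717.
taxon2–taxon3: 9/26 differ, p = 0.346, d = 0.464.
The smallest distance is between taxon1 and taxon2.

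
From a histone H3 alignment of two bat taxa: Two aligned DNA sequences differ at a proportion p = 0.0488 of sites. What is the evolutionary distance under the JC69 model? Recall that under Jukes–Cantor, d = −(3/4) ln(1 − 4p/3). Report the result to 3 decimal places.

d = −(3/4) ln(1 − 4p/3) = −0.75 ln(1 − 0.065067) = −0.75 ln(0.934933)
  = −0.75 × (-0.067280) = 0.050460 substitutions/site.

0.050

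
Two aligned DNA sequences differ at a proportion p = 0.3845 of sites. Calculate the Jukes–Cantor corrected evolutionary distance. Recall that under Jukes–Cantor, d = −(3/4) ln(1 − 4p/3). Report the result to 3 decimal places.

0.539

d = −(3/4) ln(1 − 4p/3) = −0.75 ln(1 − 0.512667) = −0.75 ln(0.487333)
  = −0.75 × (-0.718808) = 0.539106 substitutions/site.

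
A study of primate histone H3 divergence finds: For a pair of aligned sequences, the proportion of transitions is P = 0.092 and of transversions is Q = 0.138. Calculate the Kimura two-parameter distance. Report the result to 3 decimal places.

0.275

Under the Kimura two-parameter model, d = −½ ln(1 − 2P − Q) − ¼ ln(1 − 2Q).
1 − 2P − Q = 0.678, giving −½ ln(0.678) = 0.194304.
1 − 2Q = 0.724, giving −¼ ln(0.724) = 0.080741.
d = 0.194304 + 0.080741 = 0.275045.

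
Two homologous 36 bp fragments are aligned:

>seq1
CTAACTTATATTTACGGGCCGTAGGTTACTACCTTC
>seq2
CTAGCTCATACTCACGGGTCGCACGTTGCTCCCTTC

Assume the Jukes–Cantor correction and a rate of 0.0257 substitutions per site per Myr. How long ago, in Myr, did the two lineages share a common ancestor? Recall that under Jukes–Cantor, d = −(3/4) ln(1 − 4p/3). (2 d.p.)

The sequences differ at 9 of 36 sites (4, 7, 11, 13, 19, 22, 24, 28, 31), so p = 9/36 = 0.25.
d = −(3/4) ln(1 − 4p/3) = −0.75 ln(1 − 0.333333) = −0.75 ln(0.666667)
  = −0.75 × (-0.405465) = 0.304099 substitutions/site.
Under a molecular clock d = 2μt, so t = d/(2μ) = 0.304099 / (2 × 0.0257) = 5.92 Myr.

5.92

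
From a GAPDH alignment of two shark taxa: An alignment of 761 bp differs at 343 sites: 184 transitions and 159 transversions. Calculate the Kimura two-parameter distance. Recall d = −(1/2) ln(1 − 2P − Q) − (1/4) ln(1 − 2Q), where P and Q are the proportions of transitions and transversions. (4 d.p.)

0.7249

P = 184/761 ≈ 0.241787 and Q = 159/761 ≈ 0.208936.
Under the Kimura two-parameter model, d = −½ ln(1 − 2P − Q) − ¼ ln(1 − 2Q).
1 − 2P − Q = 0.30749, giving −½ ln(0.30749) = 0.589656.
1 − 2Q = 0.582128, giving −¼ ln(0.582128) = 0.135266.
d = 0.589656 + 0.135266 = 0.724922.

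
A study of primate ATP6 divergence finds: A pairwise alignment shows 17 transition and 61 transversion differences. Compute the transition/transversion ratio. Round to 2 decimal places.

R = 17/61 = 0.278688… ≈ 0.28 (to 2 d.p.).

0.28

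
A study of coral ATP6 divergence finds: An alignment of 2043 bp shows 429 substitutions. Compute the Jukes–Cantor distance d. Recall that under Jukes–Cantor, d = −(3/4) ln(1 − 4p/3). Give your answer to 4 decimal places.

0.2464

p = 429/2043 ≈ 0.209985.
d = −(3/4) ln(1 − 4p/3) = −0.75 ln(1 − 0.27998) = −0.75 ln(0.72002)
  = −0.75 × (-0.328476) = 0.246357 substitutions/site.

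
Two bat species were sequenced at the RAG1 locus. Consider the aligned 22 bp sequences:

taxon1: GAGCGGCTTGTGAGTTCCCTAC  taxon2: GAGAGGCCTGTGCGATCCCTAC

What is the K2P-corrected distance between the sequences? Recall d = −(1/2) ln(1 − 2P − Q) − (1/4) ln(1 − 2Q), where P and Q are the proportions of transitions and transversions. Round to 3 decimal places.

0.209

Of 22 sites, 1 differences are transitions and 3 are transversions, so P = 1/22 ≈ 0.045455 and Q = 3/22 ≈ 0.136364.
Under the Kimura two-parameter model, d = −½ ln(1 − 2P − Q) − ¼ ln(1 − 2Q).
1 − 2P − Q = 0.772726, giving −½ ln(0.772726) = 0.128915.
1 − 2Q = 0.727272, giving −¼ ln(0.727272) = 0.079614.
d = 0.128915 + 0.079614 = 0.208529.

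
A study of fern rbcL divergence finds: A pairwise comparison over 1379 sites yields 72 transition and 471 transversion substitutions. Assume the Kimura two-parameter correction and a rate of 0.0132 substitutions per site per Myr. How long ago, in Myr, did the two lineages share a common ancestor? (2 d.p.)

P = 72/1379 ≈ 0.052212 and Q = 471/1379 ≈ 0.341552.
Under the Kimura two-parameter model, d = −½ ln(1 − 2P − Q) − ¼ ln(1 − 2Q).
1 − 2P − Q = 0.554024, giving −½ ln(0.554024) = 0.295274.
1 − 2Q = 0.316896, giving −¼ ln(0.316896) = 0.287295.
d = 0.295274 + 0.287295 = 0.582569.
Under a molecular clock d = 2μt, so t = d/(2μ) = 0.582569 / (2 × 0.0132) = 22.07 Myr.

22.07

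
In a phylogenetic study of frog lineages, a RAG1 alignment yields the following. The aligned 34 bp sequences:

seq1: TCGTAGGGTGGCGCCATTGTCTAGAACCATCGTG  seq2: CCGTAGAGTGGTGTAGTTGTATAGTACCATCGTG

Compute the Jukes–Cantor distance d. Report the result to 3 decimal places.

0.282

The sequences differ at 8 of 34 sites (1, 7, 12, 14, 15, 16, 21, 25), so p = 8/34 ≈ 0.235294.
d = −(3/4) ln(1 − 4p/3) = −0.75 ln(1 − 0.313725) = −0.75 ln(0.686275)
  = −0.75 × (-0.376477) = 0.282358 substitutions/site.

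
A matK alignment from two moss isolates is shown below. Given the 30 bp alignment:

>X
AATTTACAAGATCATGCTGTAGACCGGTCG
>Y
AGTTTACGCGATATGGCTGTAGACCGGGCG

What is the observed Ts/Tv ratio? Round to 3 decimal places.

Transitions are A↔G and C↔T; transversions are all other mismatches.
Transitions: 2. Transversions: 5.
R = 2/5 = 0.400.

0.400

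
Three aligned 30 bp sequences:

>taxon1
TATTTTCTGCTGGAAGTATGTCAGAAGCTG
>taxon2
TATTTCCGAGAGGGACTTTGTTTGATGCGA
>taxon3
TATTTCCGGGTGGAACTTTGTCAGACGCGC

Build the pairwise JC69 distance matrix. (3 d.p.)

d(taxon1,taxon2) = 0.647, d(taxon1,taxon3) = 0.330, d(taxon2,taxon3) = 0.280

taxon1–taxon2: 13/30 sites differ → p ≈ 0.433333, d = −0.75 ln(1 − 0.577777) = 0.646666 ≈ 0.647.
taxon1–taxon3: 8/30 sites differ → p ≈ 0.266667, d = −0.75 ln(1 − 0.355556) = 0.329526 ≈ 0.330.
taxon2–taxon3: 7/30 sites differ → p ≈ 0.233333, d = −0.75 ln(1 − 0.311111) = 0.279506 ≈ 0.280.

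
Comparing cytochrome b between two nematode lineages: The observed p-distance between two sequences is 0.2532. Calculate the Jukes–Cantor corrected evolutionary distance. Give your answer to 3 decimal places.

d = −(3/4) ln(1 − 4p/3) = −0.75 ln(1 − 0.3376) = −0.75 ln(0.6624)
  = −0.75 × (-0.411886) = 0.308915 substitutions/site.

0.309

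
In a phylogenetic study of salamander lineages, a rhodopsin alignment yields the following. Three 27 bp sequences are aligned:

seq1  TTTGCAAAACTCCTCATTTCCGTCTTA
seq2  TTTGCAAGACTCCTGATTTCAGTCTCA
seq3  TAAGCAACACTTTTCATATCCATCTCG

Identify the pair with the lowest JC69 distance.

seq1–seq2: 4/27 differ, p = 0.148, d = 0.165.
seq1–seq3: 9/27 differ, p = 0.333, d = 0.441.
seq2–seq3: 10/27 differ, p = 0.370, d = 0.511.
The smallest distance is between seq1 and seq2.

seq1 and seq2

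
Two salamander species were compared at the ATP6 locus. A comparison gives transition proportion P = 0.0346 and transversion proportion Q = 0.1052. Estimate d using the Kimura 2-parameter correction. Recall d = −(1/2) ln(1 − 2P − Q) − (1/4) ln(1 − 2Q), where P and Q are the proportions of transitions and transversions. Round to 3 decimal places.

Under the Kimura two-parameter model, d = −½ ln(1 − 2P − Q) − ¼ ln(1 − 2Q).
1 − 2P − Q = 0.8256, giving −½ ln(0.8256) = 0.095822.
1 − 2Q = 0.7896, giving −¼ ln(0.7896) = 0.059057.
d = 0.095822 + 0.059057 = 0.154879.

0.155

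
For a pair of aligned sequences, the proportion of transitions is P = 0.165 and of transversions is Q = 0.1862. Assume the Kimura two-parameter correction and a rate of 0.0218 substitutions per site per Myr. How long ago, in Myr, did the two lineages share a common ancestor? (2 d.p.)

11.00

Under the Kimura two-parameter model, d = −½ ln(1 − 2P − Q) − ¼ ln(1 − 2Q).
1 − 2P − Q = 0.4838, giving −½ ln(0.4838) = 0.363042.
1 − 2Q = 0.6276, giving −¼ ln(0.6276) = 0.116463.
d = 0.363042 + 0.116463 = 0.479505.
Under a molecular clock d = 2μt, so t = d/(2μ) = 0.479505 / (2 × 0.0218) = 11.00 Myr.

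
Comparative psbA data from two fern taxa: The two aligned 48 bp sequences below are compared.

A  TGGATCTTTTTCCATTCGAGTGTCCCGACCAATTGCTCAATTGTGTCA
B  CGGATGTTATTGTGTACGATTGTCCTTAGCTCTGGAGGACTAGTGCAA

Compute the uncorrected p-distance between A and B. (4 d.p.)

0.4375

The sequences differ at 21 of 48 positions.
p = 21/48 = 0.4375.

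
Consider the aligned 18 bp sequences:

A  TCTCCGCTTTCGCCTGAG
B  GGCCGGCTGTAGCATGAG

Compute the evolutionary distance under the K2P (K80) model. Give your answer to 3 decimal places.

Of 18 sites, 1 differences are transitions and 6 are transversions, so P = 1/18 ≈ 0.055556 and Q = 6/18 ≈ 0.333333.
Under the Kimura two-parameter model, d = −½ ln(1 − 2P − Q) − ¼ ln(1 − 2Q).
1 − 2P − Q = 0.555555, giving −½ ln(0.555555) = 0.293894.
1 − 2Q = 0.333334, giving −¼ ln(0.333334) = 0.274653.
d = 0.293894 + 0.274653 = 0.568547.

0.569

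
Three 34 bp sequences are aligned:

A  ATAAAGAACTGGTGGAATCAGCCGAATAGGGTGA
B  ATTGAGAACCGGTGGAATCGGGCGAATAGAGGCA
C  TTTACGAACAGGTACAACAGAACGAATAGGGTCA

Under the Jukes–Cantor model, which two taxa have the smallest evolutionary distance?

A–B: 8/34 differ, p = 0.235, d = 0.282.
A–C: 12/34 differ, p = 0.353, d = 0.477.
B–C: 12/34 differ, p = 0.353, d = 0.477.
The smallest distance is between A and B.

A and B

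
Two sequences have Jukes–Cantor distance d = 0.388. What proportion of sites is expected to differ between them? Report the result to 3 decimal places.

0.303

p = (3/4)(1 − e^(−4d/3)) = 0.75 × (1 − e^(-0.517333)) = 0.75 × (1 − 0.596108) = 0.302919.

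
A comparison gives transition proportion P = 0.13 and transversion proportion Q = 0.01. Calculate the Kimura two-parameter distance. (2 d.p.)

Under the Kimura two-parameter model, d = −½ ln(1 − 2P − Q) − ¼ ln(1 − 2Q).
1 − 2P − Q = 0.73, giving −½ ln(0.73) = 0.157355.
1 − 2Q = 0.98, giving −¼ ln(0.98) = 0.005051.
d = 0.157355 + 0.005051 = 0.162406.

0.16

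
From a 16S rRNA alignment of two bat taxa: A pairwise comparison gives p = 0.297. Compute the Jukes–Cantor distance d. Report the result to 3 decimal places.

d = −(3/4) ln(1 − 4p/3) = −0.75 ln(1 − 0.396) = −0.75 ln(0.604)
  = −0.75 × (-0.504181) = 0.378136 substitutions/site.

0.378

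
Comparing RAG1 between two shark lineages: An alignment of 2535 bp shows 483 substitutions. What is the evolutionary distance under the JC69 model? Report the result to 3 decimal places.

0.220

p = 483/2535 ≈ 0.190533.
d = −(3/4) ln(1 − 4p/3) = −0.75 ln(1 − 0.254044) = −0.75 ln(0.745956)
  = −0.75 × (-0.293089) = 0.219817 substitutions/site.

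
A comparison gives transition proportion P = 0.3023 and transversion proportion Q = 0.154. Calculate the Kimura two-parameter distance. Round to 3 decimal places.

0.803

Under the Kimura two-parameter model, d = −½ ln(1 − 2P − Q) − ¼ ln(1 − 2Q).
1 − 2P − Q = 0.2414, giving −½ ln(0.2414) = 0.710650.
1 − 2Q = 0.692, giving −¼ ln(0.692) = 0.092042.
d = 0.710650 + 0.092042 = 0.802692.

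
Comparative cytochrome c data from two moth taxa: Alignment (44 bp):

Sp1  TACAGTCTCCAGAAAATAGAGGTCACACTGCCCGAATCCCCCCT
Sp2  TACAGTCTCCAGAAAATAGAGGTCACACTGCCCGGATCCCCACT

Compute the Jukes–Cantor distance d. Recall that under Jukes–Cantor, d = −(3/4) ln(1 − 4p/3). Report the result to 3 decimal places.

The sequences differ at 2 of 44 sites (35, 42), so p = 2/44 ≈ 0.045455.
d = −(3/4) ln(1 − 4p/3) = −0.75 ln(1 − 0.060607) = −0.75 ln(0.939393)
  = −0.75 × (-0.062521) = 0.046891 substitutions/site.

0.047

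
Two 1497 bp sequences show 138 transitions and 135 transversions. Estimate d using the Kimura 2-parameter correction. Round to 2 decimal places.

0.21

P = 138/1497 ≈ 0.092184 and Q = 135/1497 ≈ 0.09018.
Under the Kimura two-parameter model, d = −½ ln(1 − 2P − Q) − ¼ ln(1 − 2Q).
1 − 2P − Q = 0.725452, giving −½ ln(0.725452) = 0.160480.
1 − 2Q = 0.81964, giving −¼ ln(0.81964) = 0.049723.
d = 0.160480 + 0.049723 = 0.210203.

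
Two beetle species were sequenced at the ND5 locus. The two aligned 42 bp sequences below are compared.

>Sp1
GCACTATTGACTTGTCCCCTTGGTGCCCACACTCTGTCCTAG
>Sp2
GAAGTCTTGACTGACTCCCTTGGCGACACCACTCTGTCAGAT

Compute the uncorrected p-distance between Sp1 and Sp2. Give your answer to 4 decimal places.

The sequences differ at 14 of 42 positions.
p = 14/42 = 0.333333… ≈ 0.3333 (to 4 d.p.).

0.3333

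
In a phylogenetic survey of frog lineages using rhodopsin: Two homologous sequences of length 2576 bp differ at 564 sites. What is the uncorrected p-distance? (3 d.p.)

0.219

p = 564/2576 = 0.218944… ≈ 0.219 (to 3 d.p.).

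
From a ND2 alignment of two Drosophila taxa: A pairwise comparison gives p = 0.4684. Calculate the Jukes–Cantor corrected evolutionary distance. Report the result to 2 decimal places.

0.73

d = −(3/4) ln(1 − 4p/3) = −0.75 ln(1 − 0.624533) = −0.75 ln(0.375467)
  = −0.75 × (-0.979585) = 0.734689 substitutions/site.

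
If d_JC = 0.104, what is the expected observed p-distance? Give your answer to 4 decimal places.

0.0971

p = (3/4)(1 − e^(−4d/3)) = 0.75 × (1 − e^(-0.138667)) = 0.75 × (1 − 0.870518) = 0.097112.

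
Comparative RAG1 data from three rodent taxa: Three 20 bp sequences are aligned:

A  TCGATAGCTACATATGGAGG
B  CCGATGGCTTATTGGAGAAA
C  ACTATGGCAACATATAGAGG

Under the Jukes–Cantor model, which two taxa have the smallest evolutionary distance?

A and C

A–B: 10/20 differ, p = 0.500, d = 0.824.
A–C: 5/20 differ, p = 0.250, d = 0.304.
B–C: 10/20 differ, p = 0.500, d = 0.824.
The smallest distance is between A and C.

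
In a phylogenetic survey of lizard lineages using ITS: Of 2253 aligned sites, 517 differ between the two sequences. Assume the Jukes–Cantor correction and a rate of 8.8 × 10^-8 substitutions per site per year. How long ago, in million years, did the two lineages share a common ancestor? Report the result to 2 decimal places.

1.56

p = 517/2253 ≈ 0.229472.
d = −(3/4) ln(1 − 4p/3) = −0.75 ln(1 − 0.305963) = −0.75 ln(0.694037)
  = −0.75 × (-0.365230) = 0.273923 substitutions/site.
Under a molecular clock d = 2μt, so t = d/(2μ) = 0.273923 / (2 × 8.8 × 10^-8) = 1.56 million years.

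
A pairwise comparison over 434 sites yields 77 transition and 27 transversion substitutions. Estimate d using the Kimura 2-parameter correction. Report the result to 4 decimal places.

0.3030

P = 77/434 ≈ 0.177419 and Q = 27/434 ≈ 0.062212.
Under the Kimura two-parameter model, d = −½ ln(1 − 2P − Q) − ¼ ln(1 − 2Q).
1 − 2P − Q = 0.58295, giving −½ ln(0.58295) = 0.269827.
1 − 2Q = 0.875576, giving −¼ ln(0.875576) = 0.033218.
d = 0.269827 + 0.033218 = 0.303045.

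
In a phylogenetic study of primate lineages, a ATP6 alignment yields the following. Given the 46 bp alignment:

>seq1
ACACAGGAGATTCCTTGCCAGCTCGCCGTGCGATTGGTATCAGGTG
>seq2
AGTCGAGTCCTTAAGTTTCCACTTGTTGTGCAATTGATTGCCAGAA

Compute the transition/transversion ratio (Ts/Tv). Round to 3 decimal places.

Transitions are A↔G and C↔T; transversions are all other mismatches.
Transitions: 11. Transversions: 14.
R = 11/14 = 0.785714… ≈ 0.786 (to 3 d.p.).

0.786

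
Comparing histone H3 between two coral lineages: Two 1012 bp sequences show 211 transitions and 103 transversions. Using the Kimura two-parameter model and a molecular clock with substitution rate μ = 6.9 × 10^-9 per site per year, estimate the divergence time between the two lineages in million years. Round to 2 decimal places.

P = 211/1012 ≈ 0.208498 and Q = 103/1012 ≈ 0.101779.
Under the Kimura two-parameter model, d = −½ ln(1 − 2P − Q) − ¼ ln(1 − 2Q).
1 − 2P − Q = 0.481225, giving −½ ln(0.481225) = 0.365710.
1 − 2Q = 0.796442, giving −¼ ln(0.796442) = 0.056900.
d = 0.365710 + 0.056900 = 0.422610.
Under a molecular clock d = 2μt, so t = d/(2μ) = 0.422610 / (2 × 6.9 × 10^-9) = 30.62 million years.

30.62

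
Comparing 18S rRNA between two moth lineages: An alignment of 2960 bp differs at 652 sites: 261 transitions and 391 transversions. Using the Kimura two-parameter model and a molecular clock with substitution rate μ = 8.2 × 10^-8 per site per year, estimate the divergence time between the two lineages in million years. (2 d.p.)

P = 261/2960 ≈ 0.088176 and Q = 391/2960 ≈ 0.132095.
Under the Kimura two-parameter model, d = −½ ln(1 − 2P − Q) − ¼ ln(1 − 2Q).
1 − 2P − Q = 0.691553, giving −½ ln(0.691553) = 0.184408.
1 − 2Q = 0.73581, giving −¼ ln(0.73581) = 0.076696.
d = 0.184408 + 0.076696 = 0.261104.
Under a molecular clock d = 2μt, so t = d/(2μ) = 0.261104 / (2 × 8.2 × 10^-8) = 1.59 million years.

1.59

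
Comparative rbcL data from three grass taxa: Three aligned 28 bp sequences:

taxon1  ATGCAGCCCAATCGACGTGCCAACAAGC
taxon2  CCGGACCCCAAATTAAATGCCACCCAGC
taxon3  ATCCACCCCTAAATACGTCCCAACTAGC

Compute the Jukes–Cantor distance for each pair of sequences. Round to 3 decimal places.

d(taxon1,taxon2) = 0.556, d(taxon1,taxon3) = 0.360, d(taxon2,taxon3) = 0.556

taxon1–taxon2: 11/28 sites differ → p ≈ 0.392857, d = −0.75 ln(1 − 0.523809) = 0.556452 ≈ 0.556.
taxon1–taxon3: 8/28 sites differ → p ≈ 0.285714, d = −0.75 ln(1 − 0.380952) = 0.359679 ≈ 0.360.
taxon2–taxon3: 11/28 sites differ → p ≈ 0.392857, d = −0.75 ln(1 − 0.523809) = 0.556452 ≈ 0.556.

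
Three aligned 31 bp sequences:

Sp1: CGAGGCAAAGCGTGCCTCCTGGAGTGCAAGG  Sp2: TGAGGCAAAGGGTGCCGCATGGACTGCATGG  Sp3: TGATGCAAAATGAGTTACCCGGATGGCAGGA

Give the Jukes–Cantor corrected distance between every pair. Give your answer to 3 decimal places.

d(Sp1,Sp2) = 0.224, d(Sp1,Sp3) = 0.614, d(Sp2,Sp3) = 0.614

Sp1–Sp2: 6/31 sites differ → p ≈ 0.193548, d = −0.75 ln(1 − 0.258064) = 0.223869 ≈ 0.224.
Sp1–Sp3: 13/31 sites differ → p ≈ 0.419355, d = −0.75 ln(1 − 0.55914) = 0.614271 ≈ 0.614.
Sp2–Sp3: 13/31 sites differ → p ≈ 0.419355, d = −0.75 ln(1 − 0.55914) = 0.614271 ≈ 0.614.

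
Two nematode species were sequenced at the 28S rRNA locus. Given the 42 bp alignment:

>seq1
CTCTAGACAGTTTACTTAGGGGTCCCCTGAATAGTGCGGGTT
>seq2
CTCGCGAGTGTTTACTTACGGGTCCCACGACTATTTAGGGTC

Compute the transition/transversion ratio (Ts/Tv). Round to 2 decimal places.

0.20

Transitions are A↔G and C↔T; transversions are all other mismatches.
Transitions: 2. Transversions: 10.
R = 2/10 = 0.20.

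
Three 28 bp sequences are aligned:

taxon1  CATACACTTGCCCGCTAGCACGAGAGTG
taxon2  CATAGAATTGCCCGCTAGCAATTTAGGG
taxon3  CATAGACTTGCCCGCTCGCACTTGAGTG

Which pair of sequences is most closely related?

taxon1–taxon2: 7/28 differ, p = 0.250, d = 0.304.
taxon1–taxon3: 4/28 differ, p = 0.143, d = 0.158.
taxon2–taxon3: 5/28 differ, p = 0.179, d = 0.204.
The smallest distance is between taxon1 and taxon3.

taxon1 and taxon3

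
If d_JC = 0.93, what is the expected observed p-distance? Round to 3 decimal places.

p = (3/4)(1 − e^(−4d/3)) = 0.75 × (1 − e^(-1.24)) = 0.75 × (1 − 0.289384) = 0.532962.

0.533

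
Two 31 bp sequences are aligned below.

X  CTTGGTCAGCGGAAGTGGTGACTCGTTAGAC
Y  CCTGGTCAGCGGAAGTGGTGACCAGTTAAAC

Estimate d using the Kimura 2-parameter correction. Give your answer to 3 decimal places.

Of 31 sites, 3 differences are transitions and 1 are transversions, so P = 3/31 ≈ 0.096774 and Q = 1/31 ≈ 0.032258.
Under the Kimura two-parameter model, d = −½ ln(1 − 2P − Q) − ¼ ln(1 − 2Q).
1 − 2P − Q = 0.774194, giving −½ ln(0.774194) = 0.127966.
1 − 2Q = 0.935484, giving −¼ ln(0.935484) = 0.016673.
d = 0.127966 + 0.016673 = 0.144639.

0.145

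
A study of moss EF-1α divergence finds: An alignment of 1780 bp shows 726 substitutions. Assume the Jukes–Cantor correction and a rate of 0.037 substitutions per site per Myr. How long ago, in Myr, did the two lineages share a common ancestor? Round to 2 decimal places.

p = 726/1780 ≈ 0.407865.
d = −(3/4) ln(1 − 4p/3) = −0.75 ln(1 − 0.54382) = −0.75 ln(0.45618)
  = −0.75 × (-0.784868) = 0.588651 substitutions/site.
Under a molecular clock d = 2μt, so t = d/(2μ) = 0.588651 / (2 × 0.037) = 7.95 Myr.

7.95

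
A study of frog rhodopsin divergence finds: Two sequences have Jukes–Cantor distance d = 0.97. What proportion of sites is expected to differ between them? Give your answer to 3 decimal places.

0.544

p = (3/4)(1 − e^(−4d/3)) = 0.75 × (1 − e^(-1.293333)) = 0.75 × (1 − 0.274355) = 0.544234.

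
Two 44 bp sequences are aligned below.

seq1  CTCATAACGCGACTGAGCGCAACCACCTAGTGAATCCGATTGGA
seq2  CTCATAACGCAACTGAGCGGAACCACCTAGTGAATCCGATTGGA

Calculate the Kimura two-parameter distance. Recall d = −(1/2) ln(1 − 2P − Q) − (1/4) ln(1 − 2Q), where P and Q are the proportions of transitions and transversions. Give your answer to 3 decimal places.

Of 44 sites, 1 differences are transitions and 1 are transversions, so P = 1/44 ≈ 0.022727 and Q = 1/44 ≈ 0.022727.
Under the Kimura two-parameter model, d = −½ ln(1 − 2P − Q) − ¼ ln(1 − 2Q).
1 − 2P − Q = 0.931819, giving −½ ln(0.931819) = 0.035308.
1 − 2Q = 0.954546, giving −¼ ln(0.954546) = 0.011630.
d = 0.035308 + 0.011630 = 0.046938.

0.047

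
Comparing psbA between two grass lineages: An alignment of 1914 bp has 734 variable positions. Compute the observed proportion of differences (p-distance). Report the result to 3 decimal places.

p = 734/1914 = 0.383490… ≈ 0.383 (to 3 d.p.).

0.383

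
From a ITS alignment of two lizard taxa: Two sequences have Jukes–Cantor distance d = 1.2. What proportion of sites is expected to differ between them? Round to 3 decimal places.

0.599

p = (3/4)(1 − e^(−4d/3)) = 0.75 × (1 − e^(-1.6)) = 0.75 × (1 − 0.201897) = 0.598577.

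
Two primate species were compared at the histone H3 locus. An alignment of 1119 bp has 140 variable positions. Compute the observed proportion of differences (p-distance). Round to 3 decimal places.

0.125

p = 140/1119 = 0.125111… ≈ 0.125 (to 3 d.p.).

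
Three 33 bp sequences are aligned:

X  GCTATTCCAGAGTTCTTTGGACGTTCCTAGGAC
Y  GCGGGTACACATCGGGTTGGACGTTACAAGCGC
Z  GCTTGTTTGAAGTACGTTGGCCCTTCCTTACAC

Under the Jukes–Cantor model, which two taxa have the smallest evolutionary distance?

X–Y: 14/33 differ, p = 0.424, d = 0.625.
X–Z: 13/33 differ, p = 0.394, d = 0.559.
Y–Z: 17/33 differ, p = 0.515, d = 0.871.
The smallest distance is between X and Z.

X and Z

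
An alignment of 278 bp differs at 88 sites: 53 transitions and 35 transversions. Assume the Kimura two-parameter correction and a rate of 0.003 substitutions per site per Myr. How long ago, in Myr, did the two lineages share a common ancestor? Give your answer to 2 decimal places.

71.06

P = 53/278 ≈ 0.190647 and Q = 35/278 ≈ 0.125899.
Under the Kimura two-parameter model, d = −½ ln(1 − 2P − Q) − ¼ ln(1 − 2Q).
1 − 2P − Q = 0.492807, giving −½ ln(0.492807) = 0.353819.
1 − 2Q = 0.748202, giving −¼ ln(0.748202) = 0.072521.
d = 0.353819 + 0.072521 = 0.426340.
Under a molecular clock d = 2μt, so t = d/(2μ) = 0.426340 / (2 × 0.003) = 71.06 Myr.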